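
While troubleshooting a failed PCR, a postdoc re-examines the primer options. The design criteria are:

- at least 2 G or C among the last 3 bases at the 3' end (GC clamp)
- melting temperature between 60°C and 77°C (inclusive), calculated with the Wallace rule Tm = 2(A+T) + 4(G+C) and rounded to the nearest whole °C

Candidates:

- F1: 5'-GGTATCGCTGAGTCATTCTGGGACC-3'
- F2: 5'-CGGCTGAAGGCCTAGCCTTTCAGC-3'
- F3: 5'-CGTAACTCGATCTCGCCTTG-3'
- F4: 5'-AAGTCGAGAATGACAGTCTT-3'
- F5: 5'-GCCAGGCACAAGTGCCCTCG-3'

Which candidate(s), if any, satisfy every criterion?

F5 only.

F1 (25 nt, A=4 T=7 G=8 C=6): 3' end ACC has 2 G/C ✓; Tm = 2·11 + 4·14 = 78°C, outside 60–77°C ✗ — fails.
F2 (24 nt, A=4 T=5 G=7 C=8): 3' end AGC has 2 G/C ✓; Tm = 2·9 + 4·15 = 78°C, outside 60–77°C ✗ — fails.
F3 (20 nt, A=3 T=6 G=4 C=7): 3' end TTG has 1 G/C, need ≥2 ✗; Tm = 2·9 + 4·11 = 62°C ✓ — fails.
F4 (20 nt, A=7 T=5 G=5 C=3): 3' end CTT has 1 G/C, need ≥2 ✗; Tm = 2·12 + 4·8 = 56°C, outside 60–77°C ✗ — fails.
F5 (20 nt, A=4 T=2 G=6 C=8): 3' end TCG has 2 G/C ✓; Tm = 2·6 + 4·14 = 68°C ✓ — passes.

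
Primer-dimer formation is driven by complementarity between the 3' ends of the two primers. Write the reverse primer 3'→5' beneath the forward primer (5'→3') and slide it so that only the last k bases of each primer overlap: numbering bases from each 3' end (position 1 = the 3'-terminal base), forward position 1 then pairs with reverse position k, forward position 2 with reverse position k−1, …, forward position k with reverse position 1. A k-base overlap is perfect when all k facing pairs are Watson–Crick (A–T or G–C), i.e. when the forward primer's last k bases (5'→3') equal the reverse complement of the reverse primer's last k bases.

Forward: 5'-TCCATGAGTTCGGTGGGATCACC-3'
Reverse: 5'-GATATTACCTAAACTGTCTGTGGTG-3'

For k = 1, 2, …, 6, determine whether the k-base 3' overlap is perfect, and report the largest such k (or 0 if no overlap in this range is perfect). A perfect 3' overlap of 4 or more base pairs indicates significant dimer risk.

Last 6 bases (5'→3') — forward …ATCACC, reverse …GTGGTG.
Reverse complement of the reverse primer's last 6 bases: CACCAC; its first k bases are the reverse complement of the reverse primer's last k bases, so a perfect k-base overlap needs the forward primer's last k bases to equal them.
Comparing (forward last k vs required): k=1: C vs C ✓; k=2: CC vs CA ✗; k=3: ACC vs CAC ✗; k=4: CACC vs CACC ✓; k=5: TCACC vs CACCA ✗; k=6: ATCACC vs CACCAC ✗.
Perfect overlaps at k = 1, 4; the largest is 4.

Longest perfect overlap: 4 complementary base pairs; significant dimer risk (threshold 4).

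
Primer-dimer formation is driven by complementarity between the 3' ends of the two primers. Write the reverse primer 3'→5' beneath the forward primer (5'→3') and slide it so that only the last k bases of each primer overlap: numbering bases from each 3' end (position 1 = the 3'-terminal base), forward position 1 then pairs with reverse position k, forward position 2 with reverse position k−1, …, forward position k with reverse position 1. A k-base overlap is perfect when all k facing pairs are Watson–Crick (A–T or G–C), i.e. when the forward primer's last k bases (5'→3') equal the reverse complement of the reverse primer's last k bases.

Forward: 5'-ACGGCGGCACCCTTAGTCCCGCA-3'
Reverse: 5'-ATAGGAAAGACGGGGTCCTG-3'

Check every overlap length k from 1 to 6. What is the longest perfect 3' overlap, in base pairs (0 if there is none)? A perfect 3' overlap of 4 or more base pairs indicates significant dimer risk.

Longest perfect overlap: 2 complementary base pairs; below the dimer-risk threshold (threshold 4).

Last 6 bases (5'→3') — forward …CCCGCA, reverse …GTCCTG.
Reverse complement of the reverse primer's last 6 bases: CAGGAC; its first k bases are the reverse complement of the reverse primer's last k bases, so a perfect k-base overlap needs the forward primer's last k bases to equal them.
Comparing (forward last k vs required): k=1: A vs C ✗; k=2: CA vs CA ✓; k=3: GCA vs CAG ✗; k=4: CGCA vs CAGG ✗; k=5: CCGCA vs CAGGA ✗; k=6: CCCGCA vs CAGGAC ✗.
Only k = 2 is perfect, so the longest perfect 3' overlap is 2.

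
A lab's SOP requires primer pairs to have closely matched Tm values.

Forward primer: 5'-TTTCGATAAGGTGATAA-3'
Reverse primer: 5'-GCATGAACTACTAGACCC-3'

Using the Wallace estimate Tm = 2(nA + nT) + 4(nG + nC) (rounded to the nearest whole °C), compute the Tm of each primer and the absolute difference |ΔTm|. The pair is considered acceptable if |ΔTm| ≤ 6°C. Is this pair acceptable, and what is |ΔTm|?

Forward: A=6 T=6 G=4 C=1 → Tm = 2·12 + 4·5 = 44°C.
Reverse: A=6 T=3 G=3 C=6 → Tm = 2·9 + 4·9 = 54°C.
|ΔTm| = |44 − 54| = 10°C, > 6°C.

|ΔTm| = 10°C; the pair is not acceptable.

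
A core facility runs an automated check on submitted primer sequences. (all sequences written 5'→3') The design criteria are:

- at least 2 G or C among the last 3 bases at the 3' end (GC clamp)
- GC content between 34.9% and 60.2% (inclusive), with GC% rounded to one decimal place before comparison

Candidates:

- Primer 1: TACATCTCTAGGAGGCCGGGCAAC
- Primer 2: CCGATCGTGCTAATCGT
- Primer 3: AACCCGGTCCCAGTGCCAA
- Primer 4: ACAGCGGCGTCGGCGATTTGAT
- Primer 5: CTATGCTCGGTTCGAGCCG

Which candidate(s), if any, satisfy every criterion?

Primer 1 (24 nt, A=6 T=4 G=7 C=7): 3' end AAC has 1 G/C, need ≥2 ✗; GC 14/24 = 58.3% ✓ — fails.
Primer 2 (17 nt, A=3 T=5 G=4 C=5): 3' end CGT has 2 G/C ✓; GC 9/17 = 52.9% ✓ — passes.
Primer 3 (19 nt, A=5 T=2 G=4 C=8): 3' end CAA has 1 G/C, need ≥2 ✗; GC 12/19 = 63.2%, outside 34.9–60.2% ✗ — fails.
Primer 4 (22 nt, A=4 T=5 G=8 C=5): 3' end GAT has 1 G/C, need ≥2 ✗; GC 13/22 = 59.1% ✓ — fails.
Primer 5 (19 nt, A=2 T=5 G=6 C=6): 3' end CCG has 3 G/C ✓; GC 12/19 = 63.2%, outside 34.9–60.2% ✗ — fails.

Primer 2 only.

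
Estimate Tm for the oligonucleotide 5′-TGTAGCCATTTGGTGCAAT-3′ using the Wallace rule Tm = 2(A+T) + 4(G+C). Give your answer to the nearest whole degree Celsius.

Base counts: A=4, T=7, G=5, C=3 (length 19).
Tm = 2·(4+7) + 4·(5+3) = 2·11 + 4·8 = 22 + 32 = 54°C.

54°C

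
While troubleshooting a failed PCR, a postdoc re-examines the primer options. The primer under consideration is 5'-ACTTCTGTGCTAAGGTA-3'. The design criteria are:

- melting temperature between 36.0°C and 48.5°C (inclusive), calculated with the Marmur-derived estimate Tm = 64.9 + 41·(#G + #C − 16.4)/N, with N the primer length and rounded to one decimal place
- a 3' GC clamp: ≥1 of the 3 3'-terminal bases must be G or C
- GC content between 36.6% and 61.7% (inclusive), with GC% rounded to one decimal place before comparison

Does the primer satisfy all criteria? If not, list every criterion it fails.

Meets all criteria.

Base counts: A=4, T=6, G=4, C=3 (length 17).
Tm: Tm = 64.9 + 41·(7 − 16.4)/17 = 42.2°C ✓
GC clamp: 3' end GTA has 1 G/C ✓
GC content: GC 7/17 = 41.2% ✓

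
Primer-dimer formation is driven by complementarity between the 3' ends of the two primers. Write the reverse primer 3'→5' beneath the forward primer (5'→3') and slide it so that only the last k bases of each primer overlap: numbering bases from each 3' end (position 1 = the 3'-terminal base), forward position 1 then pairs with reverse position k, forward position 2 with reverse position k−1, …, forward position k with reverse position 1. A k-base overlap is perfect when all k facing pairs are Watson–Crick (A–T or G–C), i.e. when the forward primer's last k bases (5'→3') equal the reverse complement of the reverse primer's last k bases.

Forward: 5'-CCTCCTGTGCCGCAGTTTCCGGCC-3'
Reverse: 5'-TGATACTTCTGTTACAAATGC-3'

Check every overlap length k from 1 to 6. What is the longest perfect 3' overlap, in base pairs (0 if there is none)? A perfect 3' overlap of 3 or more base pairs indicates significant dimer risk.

Longest perfect overlap: 0 complementary base pairs; below the dimer-risk threshold (threshold 3).

Last 6 bases (5'→3') — forward …CCGGCC, reverse …AAATGC.
Reverse complement of the reverse primer's last 6 bases: GCATTT; its first k bases are the reverse complement of the reverse primer's last k bases, so a perfect k-base overlap needs the forward primer's last k bases to equal them.
Comparing (forward last k vs required): k=1: C vs G ✗; k=2: CC vs GC ✗; k=3: GCC vs GCA ✗; k=4: GGCC vs GCAT ✗; k=5: CGGCC vs GCATT ✗; k=6: CCGGCC vs GCATTT ✗.
No overlap length from 1 to 6 is perfect, so the longest perfect 3' overlap is 0.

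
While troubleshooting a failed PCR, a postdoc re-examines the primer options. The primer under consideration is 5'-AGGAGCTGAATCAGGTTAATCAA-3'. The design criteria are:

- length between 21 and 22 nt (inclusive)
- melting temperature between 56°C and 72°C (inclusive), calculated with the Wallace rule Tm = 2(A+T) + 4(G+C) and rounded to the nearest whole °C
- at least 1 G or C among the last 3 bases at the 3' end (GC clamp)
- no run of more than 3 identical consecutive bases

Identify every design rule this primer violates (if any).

Fails: length.

Base counts: A=9, T=5, G=6, C=3 (length 23).
length: length 23, outside 21–22 ✗
Tm: Tm = 2·14 + 4·9 = 64°C ✓
GC clamp: 3' end CAA has 1 G/C ✓
homopolymer run: longest run = 2 ✓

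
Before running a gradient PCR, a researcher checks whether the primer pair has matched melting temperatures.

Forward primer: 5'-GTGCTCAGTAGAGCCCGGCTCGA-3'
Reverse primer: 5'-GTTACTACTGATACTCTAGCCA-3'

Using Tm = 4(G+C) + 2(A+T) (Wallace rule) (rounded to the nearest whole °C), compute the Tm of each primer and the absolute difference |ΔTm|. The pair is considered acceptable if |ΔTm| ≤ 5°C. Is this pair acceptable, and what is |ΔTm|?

|ΔTm| = 14°C; the pair is not acceptable.

Forward: A=4 T=4 G=8 C=7 → Tm = 2·8 + 4·15 = 76°C.
Reverse: A=6 T=7 G=3 C=6 → Tm = 2·13 + 4·9 = 62°C.
|ΔTm| = |76 − 62| = 14°C, > 5°C.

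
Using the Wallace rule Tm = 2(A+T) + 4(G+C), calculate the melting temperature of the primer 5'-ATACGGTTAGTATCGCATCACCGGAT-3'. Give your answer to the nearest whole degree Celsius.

Base counts: A=7, T=7, G=6, C=6 (length 26).
Tm = 2·(7+7) + 4·(6+6) = 2·14 + 4·12 = 28 + 48 = 76°C.

76°C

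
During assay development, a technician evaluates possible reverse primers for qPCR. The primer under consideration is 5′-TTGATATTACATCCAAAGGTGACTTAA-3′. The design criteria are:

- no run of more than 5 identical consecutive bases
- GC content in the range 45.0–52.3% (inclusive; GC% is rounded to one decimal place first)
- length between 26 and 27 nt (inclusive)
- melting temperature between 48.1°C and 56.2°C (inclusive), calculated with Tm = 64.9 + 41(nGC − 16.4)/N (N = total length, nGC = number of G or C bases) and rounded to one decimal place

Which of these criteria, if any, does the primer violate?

Fails: GC content.

Base counts: A=10, T=9, G=4, C=4 (length 27).
homopolymer run: longest run = 3 ✓
GC content: GC 8/27 = 29.6%, outside 45.0–52.3% ✗
length: length 27 ✓
Tm: Tm = 64.9 + 41·(8 − 16.4)/27 = 52.1°C ✓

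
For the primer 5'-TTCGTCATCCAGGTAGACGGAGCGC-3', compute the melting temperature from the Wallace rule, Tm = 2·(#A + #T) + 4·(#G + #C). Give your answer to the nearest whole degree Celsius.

80°C

Base counts: A=5, T=5, G=8, C=7 (length 25).
Tm = 2·(5+5) + 4·(8+7) = 2·10 + 4·15 = 20 + 60 = 80°C.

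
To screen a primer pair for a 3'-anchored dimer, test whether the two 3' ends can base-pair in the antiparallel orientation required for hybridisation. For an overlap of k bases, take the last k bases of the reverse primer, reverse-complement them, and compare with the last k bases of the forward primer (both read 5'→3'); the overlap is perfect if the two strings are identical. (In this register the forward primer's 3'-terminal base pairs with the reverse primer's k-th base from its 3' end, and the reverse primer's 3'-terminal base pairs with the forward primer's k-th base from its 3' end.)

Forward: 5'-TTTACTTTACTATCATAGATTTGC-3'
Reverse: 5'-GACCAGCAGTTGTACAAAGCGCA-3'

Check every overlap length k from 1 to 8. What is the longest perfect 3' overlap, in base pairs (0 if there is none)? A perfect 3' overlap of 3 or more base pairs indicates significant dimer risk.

Longest perfect overlap: 3 complementary base pairs; significant dimer risk (threshold 3).

Last 8 bases (5'→3') — forward …AGATTTGC, reverse …AAAGCGCA.
Reverse complement of the reverse primer's last 8 bases: TGCGCTTT; its first k bases are the reverse complement of the reverse primer's last k bases, so a perfect k-base overlap needs the forward primer's last k bases to equal them.
Comparing (forward last k vs required): k=1: C vs T ✗; k=2: GC vs TG ✗; k=3: TGC vs TGC ✓; k=4: TTGC vs TGCG ✗; k=5: TTTGC vs TGCGC ✗; k=6: ATTTGC vs TGCGCT ✗; k=7: GATTTGC vs TGCGCTT ✗; k=8: AGATTTGC vs TGCGCTTT ✗.
Only k = 3 is perfect, so the longest perfect 3' overlap is 3.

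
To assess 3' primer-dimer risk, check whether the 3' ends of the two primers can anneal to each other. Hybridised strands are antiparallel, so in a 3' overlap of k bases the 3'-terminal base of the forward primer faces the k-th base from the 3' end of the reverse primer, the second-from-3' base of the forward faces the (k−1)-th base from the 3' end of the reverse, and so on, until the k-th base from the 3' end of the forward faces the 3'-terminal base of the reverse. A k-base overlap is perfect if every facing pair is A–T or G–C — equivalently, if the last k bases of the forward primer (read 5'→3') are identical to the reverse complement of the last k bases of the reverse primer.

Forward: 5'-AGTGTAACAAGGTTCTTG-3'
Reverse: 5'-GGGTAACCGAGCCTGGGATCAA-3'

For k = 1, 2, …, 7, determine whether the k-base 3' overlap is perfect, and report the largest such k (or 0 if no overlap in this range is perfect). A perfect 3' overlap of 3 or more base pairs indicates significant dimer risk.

Last 7 bases (5'→3') — forward …GTTCTTG, reverse …GGATCAA.
Reverse complement of the reverse primer's last 7 bases: TTGATCC; its first k bases are the reverse complement of the reverse primer's last k bases, so a perfect k-base overlap needs the forward primer's last k bases to equal them.
Comparing (forward last k vs required): k=1: G vs T ✗; k=2: TG vs TT ✗; k=3: TTG vs TTG ✓; k=4: CTTG vs TTGA ✗; k=5: TCTTG vs TTGAT ✗; k=6: TTCTTG vs TTGATC ✗; k=7: GTTCTTG vs TTGATCC ✗.
Only k = 3 is perfect, so the longest perfect 3' overlap is 3.

Longest perfect overlap: 3 complementary base pairs; significant dimer risk (threshold 3).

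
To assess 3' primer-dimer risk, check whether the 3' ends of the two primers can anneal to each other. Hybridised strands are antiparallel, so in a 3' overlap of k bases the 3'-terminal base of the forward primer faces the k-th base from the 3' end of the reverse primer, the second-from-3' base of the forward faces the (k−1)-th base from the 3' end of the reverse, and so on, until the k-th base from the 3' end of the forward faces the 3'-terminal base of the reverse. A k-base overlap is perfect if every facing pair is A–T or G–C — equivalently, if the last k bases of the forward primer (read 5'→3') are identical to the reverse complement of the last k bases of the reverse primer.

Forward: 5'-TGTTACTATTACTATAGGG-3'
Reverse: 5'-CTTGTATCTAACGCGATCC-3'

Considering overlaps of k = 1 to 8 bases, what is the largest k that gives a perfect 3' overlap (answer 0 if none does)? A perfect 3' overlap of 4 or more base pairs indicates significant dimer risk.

Last 8 bases (5'→3') — forward …CTATAGGG, reverse …CGCGATCC.
Reverse complement of the reverse primer's last 8 bases: GGATCGCG; its first k bases are the reverse complement of the reverse primer's last k bases, so a perfect k-base overlap needs the forward primer's last k bases to equal them.
Comparing (forward last k vs required): k=1: G vs G ✓; k=2: GG vs GG ✓; k=3: GGG vs GGA ✗; k=4: AGGG vs GGAT ✗; k=5: TAGGG vs GGATC ✗; k=6: ATAGGG vs GGATCG ✗; k=7: TATAGGG vs GGATCGC ✗; k=8: CTATAGGG vs GGATCGCG ✗.
Perfect overlaps at k = 1, 2; the largest is 2.

Longest perfect overlap: 2 complementary base pairs; below the dimer-risk threshold (threshold 4).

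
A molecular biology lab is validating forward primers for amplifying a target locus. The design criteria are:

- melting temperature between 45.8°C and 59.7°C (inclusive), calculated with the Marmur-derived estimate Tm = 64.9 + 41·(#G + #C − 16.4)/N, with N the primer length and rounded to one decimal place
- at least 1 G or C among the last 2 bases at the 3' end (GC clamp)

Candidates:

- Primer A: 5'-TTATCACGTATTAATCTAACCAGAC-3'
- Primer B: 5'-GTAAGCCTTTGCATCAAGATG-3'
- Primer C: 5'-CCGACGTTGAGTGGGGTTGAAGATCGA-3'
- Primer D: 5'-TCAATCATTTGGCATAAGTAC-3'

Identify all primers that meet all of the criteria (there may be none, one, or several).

Primer A, Primer B and Primer D.

Primer A (25 nt, A=9 T=8 G=2 C=6): Tm = 64.9 + 41·(8 − 16.4)/25 = 51.1°C ✓; 3' end AC has 1 G/C ✓ — passes.
Primer B (21 nt, A=6 T=6 G=5 C=4): Tm = 64.9 + 41·(9 − 16.4)/21 = 50.5°C ✓; 3' end TG has 1 G/C ✓ — passes.
Primer C (27 nt, A=6 T=6 G=11 C=4): Tm = 64.9 + 41·(15 − 16.4)/27 = 62.8°C, outside 45.8–59.7°C ✗; 3' end GA has 1 G/C ✓ — fails.
Primer D (21 nt, A=7 T=7 G=3 C=4): Tm = 64.9 + 41·(7 − 16.4)/21 = 46.5°C ✓; 3' end AC has 1 G/C ✓ — passes.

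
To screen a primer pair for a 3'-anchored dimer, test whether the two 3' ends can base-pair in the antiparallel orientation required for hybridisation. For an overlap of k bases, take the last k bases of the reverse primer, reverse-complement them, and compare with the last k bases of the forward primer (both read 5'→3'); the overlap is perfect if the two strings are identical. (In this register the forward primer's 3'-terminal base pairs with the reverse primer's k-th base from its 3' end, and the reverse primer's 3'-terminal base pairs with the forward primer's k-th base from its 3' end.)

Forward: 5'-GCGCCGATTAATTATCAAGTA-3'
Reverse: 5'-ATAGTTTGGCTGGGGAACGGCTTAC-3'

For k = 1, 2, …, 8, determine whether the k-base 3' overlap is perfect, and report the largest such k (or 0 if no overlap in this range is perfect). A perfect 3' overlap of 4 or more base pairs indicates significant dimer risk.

Last 8 bases (5'→3') — forward …ATCAAGTA, reverse …CGGCTTAC.
Reverse complement of the reverse primer's last 8 bases: GTAAGCCG; its first k bases are the reverse complement of the reverse primer's last k bases, so a perfect k-base overlap needs the forward primer's last k bases to equal them.
Comparing (forward last k vs required): k=1: A vs G ✗; k=2: TA vs GT ✗; k=3: GTA vs GTA ✓; k=4: AGTA vs GTAA ✗; k=5: AAGTA vs GTAAG ✗; k=6: CAAGTA vs GTAAGC ✗; k=7: TCAAGTA vs GTAAGCC ✗; k=8: ATCAAGTA vs GTAAGCCG ✗.
Only k = 3 is perfect, so the longest perfect 3' overlap is 3.

Longest perfect overlap: 3 complementary base pairs; below the dimer-risk threshold (threshold 4).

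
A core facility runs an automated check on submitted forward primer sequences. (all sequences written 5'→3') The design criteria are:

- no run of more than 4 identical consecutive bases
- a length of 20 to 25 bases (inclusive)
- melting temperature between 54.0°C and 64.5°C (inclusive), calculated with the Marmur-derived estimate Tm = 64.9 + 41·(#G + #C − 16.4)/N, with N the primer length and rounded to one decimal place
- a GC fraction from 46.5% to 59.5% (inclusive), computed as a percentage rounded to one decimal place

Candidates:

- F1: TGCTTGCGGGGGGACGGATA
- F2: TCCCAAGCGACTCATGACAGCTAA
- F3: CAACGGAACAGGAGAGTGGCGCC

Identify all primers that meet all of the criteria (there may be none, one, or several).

F2 only.

F1 (20 nt, A=3 T=4 G=10 C=3): longest run = 6, exceeds 4 ✗; length 20 ✓; Tm = 64.9 + 41·(13 − 16.4)/20 = 57.9°C ✓; GC 13/20 = 65.0%, outside 46.5–59.5% ✗ — fails.
F2 (24 nt, A=8 T=4 G=4 C=8): longest run = 3 ✓; length 24 ✓; Tm = 64.9 + 41·(12 − 16.4)/24 = 57.4°C ✓; GC 12/24 = 50.0% ✓ — passes.
F3 (23 nt, A=7 T=1 G=9 C=6): longest run = 2 ✓; length 23 ✓; Tm = 64.9 + 41·(15 − 16.4)/23 = 62.4°C ✓; GC 15/23 = 65.2%, outside 46.5–59.5% ✗ — fails.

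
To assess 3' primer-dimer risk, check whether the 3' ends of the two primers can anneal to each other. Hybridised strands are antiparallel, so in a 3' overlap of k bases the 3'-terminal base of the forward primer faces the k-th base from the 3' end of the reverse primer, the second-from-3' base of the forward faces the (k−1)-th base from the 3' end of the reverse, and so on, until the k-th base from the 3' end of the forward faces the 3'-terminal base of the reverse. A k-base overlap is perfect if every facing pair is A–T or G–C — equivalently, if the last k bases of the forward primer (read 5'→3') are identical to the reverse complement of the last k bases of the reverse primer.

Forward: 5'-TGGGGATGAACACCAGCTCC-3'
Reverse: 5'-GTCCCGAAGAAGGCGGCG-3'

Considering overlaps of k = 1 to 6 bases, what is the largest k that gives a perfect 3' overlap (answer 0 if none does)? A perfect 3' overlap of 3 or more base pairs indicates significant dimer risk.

Last 6 bases (5'→3') — forward …AGCTCC, reverse …GCGGCG.
Reverse complement of the reverse primer's last 6 bases: CGCCGC; its first k bases are the reverse complement of the reverse primer's last k bases, so a perfect k-base overlap needs the forward primer's last k bases to equal them.
Comparing (forward last k vs required): k=1: C vs C ✓; k=2: CC vs CG ✗; k=3: TCC vs CGC ✗; k=4: CTCC vs CGCC ✗; k=5: GCTCC vs CGCCG ✗; k=6: AGCTCC vs CGCCGC ✗.
Only k = 1 is perfect, so the longest perfect 3' overlap is 1.

Longest perfect overlap: 1 complementary base pair; below the dimer-risk threshold (threshold 3).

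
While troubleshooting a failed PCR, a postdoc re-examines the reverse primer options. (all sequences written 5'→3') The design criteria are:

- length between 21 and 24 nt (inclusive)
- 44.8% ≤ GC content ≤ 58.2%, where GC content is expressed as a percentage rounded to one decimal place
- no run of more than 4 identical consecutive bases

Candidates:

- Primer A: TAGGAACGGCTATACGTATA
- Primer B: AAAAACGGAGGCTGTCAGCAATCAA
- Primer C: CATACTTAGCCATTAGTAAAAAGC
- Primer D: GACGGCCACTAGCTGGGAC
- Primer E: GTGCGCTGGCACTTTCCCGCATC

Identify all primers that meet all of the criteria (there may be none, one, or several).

None of the candidates satisfy all criteria.

Primer A (20 nt, A=7 T=5 G=5 C=3): length 20, outside 21–24 ✗; GC 8/20 = 40.0%, outside 44.8–58.2% ✗; longest run = 2 ✓ — fails.
Primer B (25 nt, A=11 T=3 G=6 C=5): length 25, outside 21–24 ✗; GC 11/25 = 44.0%, outside 44.8–58.2% ✗; longest run = 5, exceeds 4 ✗ — fails.
Primer C (24 nt, A=10 T=6 G=3 C=5): length 24 ✓; GC 8/24 = 33.3%, outside 44.8–58.2% ✗; longest run = 5, exceeds 4 ✗ — fails.
Primer D (19 nt, A=4 T=2 G=7 C=6): length 19, outside 21–24 ✗; GC 13/19 = 68.4%, outside 44.8–58.2% ✗; longest run = 3 ✓ — fails.
Primer E (23 nt, A=2 T=6 G=6 C=9): length 23 ✓; GC 15/23 = 65.2%, outside 44.8–58.2% ✗; longest run = 3 ✓ — fails.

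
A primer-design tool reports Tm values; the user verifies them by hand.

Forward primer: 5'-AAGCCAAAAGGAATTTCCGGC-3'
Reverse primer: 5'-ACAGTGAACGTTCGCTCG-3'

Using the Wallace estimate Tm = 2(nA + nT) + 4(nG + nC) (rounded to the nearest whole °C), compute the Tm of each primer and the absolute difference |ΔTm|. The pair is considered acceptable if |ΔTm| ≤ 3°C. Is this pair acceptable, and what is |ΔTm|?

Forward: A=8 T=3 G=5 C=5 → Tm = 2·11 + 4·10 = 62°C.
Reverse: A=4 T=4 G=5 C=5 → Tm = 2·8 + 4·10 = 56°C.
|ΔTm| = |62 − 56| = 6°C, > 3°C.

|ΔTm| = 6°C; the pair is not acceptable.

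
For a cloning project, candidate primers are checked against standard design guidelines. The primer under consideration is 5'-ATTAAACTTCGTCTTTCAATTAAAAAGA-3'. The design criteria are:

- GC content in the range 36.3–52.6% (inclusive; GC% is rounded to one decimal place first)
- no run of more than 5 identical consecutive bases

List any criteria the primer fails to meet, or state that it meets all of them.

Base counts: A=12, T=10, G=2, C=4 (length 28).
GC content: GC 6/28 = 21.4%, outside 36.3–52.6% ✗
homopolymer run: longest run = 5 ✓

Fails: GC content.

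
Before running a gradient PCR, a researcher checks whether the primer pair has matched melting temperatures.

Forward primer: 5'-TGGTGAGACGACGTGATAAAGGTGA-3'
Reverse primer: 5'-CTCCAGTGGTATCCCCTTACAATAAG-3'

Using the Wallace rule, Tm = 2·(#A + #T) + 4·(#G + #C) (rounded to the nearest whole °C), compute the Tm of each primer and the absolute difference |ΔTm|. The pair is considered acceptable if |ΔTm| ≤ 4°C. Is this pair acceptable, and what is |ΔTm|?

|ΔTm| = 2°C; the pair is acceptable.

Forward: A=8 T=5 G=10 C=2 → Tm = 2·13 + 4·12 = 74°C.
Reverse: A=7 T=7 G=4 C=8 → Tm = 2·14 + 4·12 = 76°C.
|ΔTm| = |74 − 76| = 2°C, ≤ 4°C.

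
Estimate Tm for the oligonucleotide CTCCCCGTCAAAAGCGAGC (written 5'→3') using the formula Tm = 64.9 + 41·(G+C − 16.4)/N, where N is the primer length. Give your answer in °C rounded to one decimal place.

55.4°C

Base counts: A=5, T=2, G=4, C=8; G+C = 12, N = 19.
Tm = 64.9 + 41·(12 − 16.4)/19 = 64.9 + -180.40/19 = 55.4°C.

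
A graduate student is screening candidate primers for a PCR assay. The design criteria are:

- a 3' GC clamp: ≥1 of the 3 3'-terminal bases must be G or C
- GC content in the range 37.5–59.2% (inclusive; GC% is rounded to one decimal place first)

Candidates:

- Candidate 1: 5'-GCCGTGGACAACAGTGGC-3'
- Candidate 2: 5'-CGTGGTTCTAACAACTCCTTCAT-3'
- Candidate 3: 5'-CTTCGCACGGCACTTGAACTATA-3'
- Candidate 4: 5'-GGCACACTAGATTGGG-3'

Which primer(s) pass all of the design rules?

Candidate 2 and Candidate 4.

Candidate 1 (18 nt, A=4 T=2 G=7 C=5): 3' end GGC has 3 G/C ✓; GC 12/18 = 66.7%, outside 37.5–59.2% ✗ — fails.
Candidate 2 (23 nt, A=5 T=8 G=3 C=7): 3' end CAT has 1 G/C ✓; GC 10/23 = 43.5% ✓ — passes.
Candidate 3 (23 nt, A=6 T=6 G=4 C=7): 3' end ATA has 0 G/C, need ≥1 ✗; GC 11/23 = 47.8% ✓ — fails.
Candidate 4 (16 nt, A=4 T=3 G=6 C=3): 3' end GGG has 3 G/C ✓; GC 9/16 = 56.3% ✓ — passes.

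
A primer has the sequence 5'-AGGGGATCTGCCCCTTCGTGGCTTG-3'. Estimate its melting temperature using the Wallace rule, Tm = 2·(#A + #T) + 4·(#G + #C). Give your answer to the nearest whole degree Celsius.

Base counts: A=2, T=7, G=9, C=7 (length 25).
Tm = 2·(2+7) + 4·(9+7) = 2·9 + 4·16 = 18 + 64 = 82°C.

82°C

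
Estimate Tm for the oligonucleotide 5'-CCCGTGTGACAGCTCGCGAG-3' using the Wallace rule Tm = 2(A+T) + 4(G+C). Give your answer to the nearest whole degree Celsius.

68°C

Base counts: A=3, T=3, G=7, C=7 (length 20).
Tm = 2·(3+3) + 4·(7+7) = 2·6 + 4·14 = 12 + 56 = 68°C.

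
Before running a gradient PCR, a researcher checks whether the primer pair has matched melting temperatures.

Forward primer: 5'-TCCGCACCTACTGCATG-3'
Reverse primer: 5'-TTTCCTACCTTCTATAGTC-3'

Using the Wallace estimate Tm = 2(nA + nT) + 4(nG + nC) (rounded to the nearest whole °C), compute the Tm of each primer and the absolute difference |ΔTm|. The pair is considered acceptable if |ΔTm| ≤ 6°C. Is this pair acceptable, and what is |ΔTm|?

|ΔTm| = 2°C; the pair is acceptable.

Forward: A=3 T=4 G=3 C=7 → Tm = 2·7 + 4·10 = 54°C.
Reverse: A=3 T=9 G=1 C=6 → Tm = 2·12 + 4·7 = 52°C.
|ΔTm| = |54 − 52| = 2°C, ≤ 6°C.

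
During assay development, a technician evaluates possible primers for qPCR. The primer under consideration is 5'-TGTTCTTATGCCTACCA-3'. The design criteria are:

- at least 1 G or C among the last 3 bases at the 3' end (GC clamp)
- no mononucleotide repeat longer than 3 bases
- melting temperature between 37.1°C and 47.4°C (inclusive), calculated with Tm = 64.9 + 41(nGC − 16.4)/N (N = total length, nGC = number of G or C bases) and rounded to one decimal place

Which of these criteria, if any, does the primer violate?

Meets all criteria.

Base counts: A=3, T=7, G=2, C=5 (length 17).
GC clamp: 3' end CCA has 2 G/C ✓
homopolymer run: longest run = 2 ✓
Tm: Tm = 64.9 + 41·(7 − 16.4)/17 = 42.2°C ✓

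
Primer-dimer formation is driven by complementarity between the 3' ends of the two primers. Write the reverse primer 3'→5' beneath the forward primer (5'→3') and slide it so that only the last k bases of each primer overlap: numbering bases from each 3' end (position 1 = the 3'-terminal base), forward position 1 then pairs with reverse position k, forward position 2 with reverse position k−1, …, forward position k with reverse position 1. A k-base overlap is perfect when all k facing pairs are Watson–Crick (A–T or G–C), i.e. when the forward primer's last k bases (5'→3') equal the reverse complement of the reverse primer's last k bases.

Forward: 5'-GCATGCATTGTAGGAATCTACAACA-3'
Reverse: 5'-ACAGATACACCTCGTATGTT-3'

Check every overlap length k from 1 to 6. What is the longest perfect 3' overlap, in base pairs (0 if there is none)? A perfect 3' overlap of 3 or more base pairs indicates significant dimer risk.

Longest perfect overlap: 4 complementary base pairs; significant dimer risk (threshold 3).

Last 6 bases (5'→3') — forward …ACAACA, reverse …TATGTT.
Reverse complement of the reverse primer's last 6 bases: AACATA; its first k bases are the reverse complement of the reverse primer's last k bases, so a perfect k-base overlap needs the forward primer's last k bases to equal them.
Comparing (forward last k vs required): k=1: A vs A ✓; k=2: CA vs AA ✗; k=3: ACA vs AAC ✗; k=4: AACA vs AACA ✓; k=5: CAACA vs AACAT ✗; k=6: ACAACA vs AACATA ✗.
Perfect overlaps at k = 1, 4; the largest is 4.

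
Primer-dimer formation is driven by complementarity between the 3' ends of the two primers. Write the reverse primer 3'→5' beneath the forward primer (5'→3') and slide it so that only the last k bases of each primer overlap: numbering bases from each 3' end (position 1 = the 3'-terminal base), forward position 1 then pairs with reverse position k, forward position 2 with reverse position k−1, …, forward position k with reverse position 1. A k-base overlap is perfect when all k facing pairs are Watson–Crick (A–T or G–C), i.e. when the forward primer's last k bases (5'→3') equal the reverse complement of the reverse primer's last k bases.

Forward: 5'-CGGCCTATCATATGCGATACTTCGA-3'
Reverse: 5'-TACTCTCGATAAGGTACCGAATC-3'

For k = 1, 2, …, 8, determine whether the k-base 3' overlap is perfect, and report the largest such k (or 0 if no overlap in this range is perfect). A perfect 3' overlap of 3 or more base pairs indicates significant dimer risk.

Longest perfect overlap: 2 complementary base pairs; below the dimer-risk threshold (threshold 3).

Last 8 bases (5'→3') — forward …TACTTCGA, reverse …ACCGAATC.
Reverse complement of the reverse primer's last 8 bases: GATTCGGT; its first k bases are the reverse complement of the reverse primer's last k bases, so a perfect k-base overlap needs the forward primer's last k bases to equal them.
Comparing (forward last k vs required): k=1: A vs G ✗; k=2: GA vs GA ✓; k=3: CGA vs GAT ✗; k=4: TCGA vs GATT ✗; k=5: TTCGA vs GATTC ✗; k=6: CTTCGA vs GATTCG ✗; k=7: ACTTCGA vs GATTCGG ✗; k=8: TACTTCGA vs GATTCGGT ✗.
Only k = 2 is perfect, so the longest perfect 3' overlap is 2.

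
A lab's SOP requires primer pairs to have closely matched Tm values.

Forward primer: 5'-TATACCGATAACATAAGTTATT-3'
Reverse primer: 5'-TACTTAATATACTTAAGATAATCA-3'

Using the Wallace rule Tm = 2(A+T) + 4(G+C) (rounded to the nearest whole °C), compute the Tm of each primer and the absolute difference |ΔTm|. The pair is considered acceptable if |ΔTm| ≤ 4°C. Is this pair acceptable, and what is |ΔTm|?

Forward: A=9 T=8 G=2 C=3 → Tm = 2·17 + 4·5 = 54°C.
Reverse: A=11 T=9 G=1 C=3 → Tm = 2·20 + 4·4 = 56°C.
|ΔTm| = |54 − 56| = 2°C, ≤ 4°C.

|ΔTm| = 2°C; the pair is acceptable.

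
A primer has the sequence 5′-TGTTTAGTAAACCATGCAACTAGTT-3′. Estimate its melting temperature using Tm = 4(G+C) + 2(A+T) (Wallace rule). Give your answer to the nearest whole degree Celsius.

66°C

Base counts: A=8, T=9, G=4, C=4 (length 25).
Tm = 2·(8+9) + 4·(4+4) = 2·17 + 4·8 = 34 + 32 = 66°C.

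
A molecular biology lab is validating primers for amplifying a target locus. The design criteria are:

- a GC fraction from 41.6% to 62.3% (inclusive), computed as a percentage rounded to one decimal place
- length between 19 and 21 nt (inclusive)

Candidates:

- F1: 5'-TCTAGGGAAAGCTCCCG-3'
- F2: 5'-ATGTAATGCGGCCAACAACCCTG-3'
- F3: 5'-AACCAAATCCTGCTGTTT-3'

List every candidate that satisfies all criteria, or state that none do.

None of the candidates satisfy all criteria.

F1 (17 nt, A=4 T=3 G=5 C=5): GC 10/17 = 58.8% ✓; length 17, outside 19–21 ✗ — fails.
F2 (23 nt, A=7 T=4 G=5 C=7): GC 12/23 = 52.2% ✓; length 23, outside 19–21 ✗ — fails.
F3 (18 nt, A=5 T=6 G=2 C=5): GC 7/18 = 38.9%, outside 41.6–62.3% ✗; length 18, outside 19–21 ✗ — fails.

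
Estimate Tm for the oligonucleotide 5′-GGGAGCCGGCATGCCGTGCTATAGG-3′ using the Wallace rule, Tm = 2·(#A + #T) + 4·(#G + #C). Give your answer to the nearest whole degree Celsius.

84°C

Base counts: A=4, T=4, G=11, C=6 (length 25).
Tm = 2·(4+4) + 4·(11+6) = 2·8 + 4·17 = 16 + 68 = 84°C.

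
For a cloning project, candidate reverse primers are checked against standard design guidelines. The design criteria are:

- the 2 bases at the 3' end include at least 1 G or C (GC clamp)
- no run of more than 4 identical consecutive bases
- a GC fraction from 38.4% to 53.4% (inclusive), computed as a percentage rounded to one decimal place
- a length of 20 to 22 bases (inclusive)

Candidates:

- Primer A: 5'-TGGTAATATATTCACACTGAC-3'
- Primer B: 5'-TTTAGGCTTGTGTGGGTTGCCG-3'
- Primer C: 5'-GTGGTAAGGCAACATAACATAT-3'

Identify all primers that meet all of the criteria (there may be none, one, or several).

None of the candidates satisfy all criteria.

Primer A (21 nt, A=7 T=7 G=3 C=4): 3' end AC has 1 G/C ✓; longest run = 2 ✓; GC 7/21 = 33.3%, outside 38.4–53.4% ✗; length 21 ✓ — fails.
Primer B (22 nt, A=1 T=9 G=9 C=3): 3' end CG has 2 G/C ✓; longest run = 3 ✓; GC 12/22 = 54.5%, outside 38.4–53.4% ✗; length 22 ✓ — fails.
Primer C (22 nt, A=9 T=5 G=5 C=3): 3' end AT has 0 G/C, need ≥1 ✗; longest run = 2 ✓; GC 8/22 = 36.4%, outside 38.4–53.4% ✗; length 22 ✓ — fails.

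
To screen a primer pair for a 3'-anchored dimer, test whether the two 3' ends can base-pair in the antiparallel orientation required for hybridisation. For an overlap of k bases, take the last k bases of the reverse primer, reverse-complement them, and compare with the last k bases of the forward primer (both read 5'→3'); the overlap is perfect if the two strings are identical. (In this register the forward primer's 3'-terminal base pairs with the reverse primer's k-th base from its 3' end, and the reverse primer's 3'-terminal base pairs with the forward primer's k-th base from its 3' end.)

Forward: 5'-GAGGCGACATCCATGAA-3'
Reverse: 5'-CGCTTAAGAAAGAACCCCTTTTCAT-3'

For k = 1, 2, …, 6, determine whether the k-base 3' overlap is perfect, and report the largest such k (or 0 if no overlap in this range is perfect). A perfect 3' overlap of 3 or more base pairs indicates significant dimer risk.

Last 6 bases (5'→3') — forward …CATGAA, reverse …TTTCAT.
Reverse complement of the reverse primer's last 6 bases: ATGAAA; its first k bases are the reverse complement of the reverse primer's last k bases, so a perfect k-base overlap needs the forward primer's last k bases to equal them.
Comparing (forward last k vs required): k=1: A vs A ✓; k=2: AA vs AT ✗; k=3: GAA vs ATG ✗; k=4: TGAA vs ATGA ✗; k=5: ATGAA vs ATGAA ✓; k=6: CATGAA vs ATGAAA ✗.
Perfect overlaps at k = 1, 5; the largest is 5.

Longest perfect overlap: 5 complementary base pairs; significant dimer risk (threshold 3).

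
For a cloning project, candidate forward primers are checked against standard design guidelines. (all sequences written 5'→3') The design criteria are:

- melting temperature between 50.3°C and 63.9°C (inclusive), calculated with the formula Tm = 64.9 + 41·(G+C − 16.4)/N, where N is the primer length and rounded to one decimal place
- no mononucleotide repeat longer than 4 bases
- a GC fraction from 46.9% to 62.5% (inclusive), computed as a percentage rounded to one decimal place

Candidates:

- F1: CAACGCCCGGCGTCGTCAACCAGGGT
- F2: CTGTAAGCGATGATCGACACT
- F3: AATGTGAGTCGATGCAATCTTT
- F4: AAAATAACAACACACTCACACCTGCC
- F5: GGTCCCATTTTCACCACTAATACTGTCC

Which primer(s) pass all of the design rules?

F1 (26 nt, A=5 T=3 G=8 C=10): Tm = 64.9 + 41·(18 − 16.4)/26 = 67.4°C, outside 50.3–63.9°C ✗; longest run = 3 ✓; GC 18/26 = 69.2%, outside 46.9–62.5% ✗ — fails.
F2 (21 nt, A=6 T=5 G=5 C=5): Tm = 64.9 + 41·(10 − 16.4)/21 = 52.4°C ✓; longest run = 2 ✓; GC 10/21 = 47.6% ✓ — passes.
F3 (22 nt, A=6 T=8 G=5 C=3): Tm = 64.9 + 41·(8 − 16.4)/22 = 49.2°C, outside 50.3–63.9°C ✗; longest run = 3 ✓; GC 8/22 = 36.4%, outside 46.9–62.5% ✗ — fails.
F4 (26 nt, A=12 T=3 G=1 C=10): Tm = 64.9 + 41·(11 − 16.4)/26 = 56.4°C ✓; longest run = 4 ✓; GC 11/26 = 42.3%, outside 46.9–62.5% ✗ — fails.
F5 (28 nt, A=6 T=9 G=3 C=10): Tm = 64.9 + 41·(13 − 16.4)/28 = 59.9°C ✓; longest run = 4 ✓; GC 13/28 = 46.4%, outside 46.9–62.5% ✗ — fails.

F2 only.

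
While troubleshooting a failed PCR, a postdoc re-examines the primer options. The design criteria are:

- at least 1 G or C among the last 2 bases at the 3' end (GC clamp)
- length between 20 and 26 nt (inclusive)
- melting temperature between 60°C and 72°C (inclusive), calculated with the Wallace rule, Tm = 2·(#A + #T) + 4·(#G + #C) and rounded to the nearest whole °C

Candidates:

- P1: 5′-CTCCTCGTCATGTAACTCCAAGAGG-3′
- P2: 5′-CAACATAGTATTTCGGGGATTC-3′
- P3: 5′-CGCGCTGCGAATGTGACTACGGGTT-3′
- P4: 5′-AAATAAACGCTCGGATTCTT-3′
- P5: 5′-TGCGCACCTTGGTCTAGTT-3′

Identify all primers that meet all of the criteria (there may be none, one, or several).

P2 only.

P1 (25 nt, A=6 T=6 G=5 C=8): 3' end GG has 2 G/C ✓; length 25 ✓; Tm = 2·12 + 4·13 = 76°C, outside 60–72°C ✗ — fails.
P2 (22 nt, A=6 T=7 G=5 C=4): 3' end TC has 1 G/C ✓; length 22 ✓; Tm = 2·13 + 4·9 = 62°C ✓ — passes.
P3 (25 nt, A=4 T=6 G=9 C=6): 3' end TT has 0 G/C, need ≥1 ✗; length 25 ✓; Tm = 2·10 + 4·15 = 80°C, outside 60–72°C ✗ — fails.
P4 (20 nt, A=7 T=6 G=3 C=4): 3' end TT has 0 G/C, need ≥1 ✗; length 20 ✓; Tm = 2·13 + 4·7 = 54°C, outside 60–72°C ✗ — fails.
P5 (19 nt, A=2 T=7 G=5 C=5): 3' end TT has 0 G/C, need ≥1 ✗; length 19, outside 20–26 ✗; Tm = 2·9 + 4·10 = 58°C, outside 60–72°C ✗ — fails.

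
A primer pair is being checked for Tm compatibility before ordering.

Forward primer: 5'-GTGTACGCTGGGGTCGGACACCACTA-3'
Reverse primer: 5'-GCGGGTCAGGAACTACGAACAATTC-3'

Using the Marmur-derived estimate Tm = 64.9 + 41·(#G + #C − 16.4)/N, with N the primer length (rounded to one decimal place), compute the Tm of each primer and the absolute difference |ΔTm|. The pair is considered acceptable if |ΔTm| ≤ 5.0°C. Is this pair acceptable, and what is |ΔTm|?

Forward: G+C = 16, N = 26 → Tm = 64.9 + 41·(16 − 16.4)/26 = 64.3°C.
Reverse: G+C = 13, N = 25 → Tm = 64.9 + 41·(13 − 16.4)/25 = 59.3°C.
|ΔTm| = |64.3 − 59.3| = 5.0°C, ≤ 5.0°C.

|ΔTm| = 5.0°C; the pair is acceptable.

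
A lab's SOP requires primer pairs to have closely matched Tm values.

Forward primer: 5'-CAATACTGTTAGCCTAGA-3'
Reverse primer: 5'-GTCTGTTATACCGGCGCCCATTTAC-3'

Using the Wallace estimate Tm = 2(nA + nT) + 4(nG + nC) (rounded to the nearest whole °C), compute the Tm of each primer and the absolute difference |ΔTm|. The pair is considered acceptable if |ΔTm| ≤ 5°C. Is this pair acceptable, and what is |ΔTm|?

Forward: A=6 T=5 G=3 C=4 → Tm = 2·11 + 4·7 = 50°C.
Reverse: A=4 T=8 G=5 C=8 → Tm = 2·12 + 4·13 = 76°C.
|ΔTm| = |50 − 76| = 26°C, > 5°C.

|ΔTm| = 26°C; the pair is not acceptable.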